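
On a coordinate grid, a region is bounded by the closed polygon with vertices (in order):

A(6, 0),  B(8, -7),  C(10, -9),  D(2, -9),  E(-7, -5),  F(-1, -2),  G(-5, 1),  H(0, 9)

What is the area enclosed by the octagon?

145

Apply Gauss's area formula: 2A = Σ (x_i·y_{i+1} − x_{i+1}·y_i), indices taken mod 8.
Cross-terms: -42, -2, -72, -73, 9, -11, -45, -54  ⇒  Σ = -290
Area = |Σ|/2 = 145.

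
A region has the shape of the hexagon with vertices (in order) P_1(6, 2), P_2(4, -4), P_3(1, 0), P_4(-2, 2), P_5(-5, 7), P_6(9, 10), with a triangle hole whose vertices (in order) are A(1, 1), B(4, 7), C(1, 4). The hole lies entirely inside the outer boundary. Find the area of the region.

88

Outer boundary:
Apply the shoelace (surveyor's) formula: 2A = Σ (x_i·y_{i+1} − x_{i+1}·y_i), indices taken mod 6.
Σ = (-32) + (4) + (2) + (-4) + (-113) + (-42) = -185
Area = |Σ|/2 = 92.5.
Hole:
Apply Gauss's area formula: 2A = Σ (x_i·y_{i+1} − x_{i+1}·y_i), indices taken mod 3.
Σ = (3) + (9) + (-3) = 9
Area = |Σ|/2 = 4.5.
Net area = 92.5 − 4.5 = 88.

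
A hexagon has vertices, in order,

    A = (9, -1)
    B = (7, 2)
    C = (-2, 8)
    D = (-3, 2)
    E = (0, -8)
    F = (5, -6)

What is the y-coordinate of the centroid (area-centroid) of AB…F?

Apply the surveyor's formula. First the cross-terms c_i = x_i·y_{i+1} − x_{i+1}·y_i:
  25, 60, 20, 24, 40, 49  ⇒  2A = 218, A = 109.
Then Σ (y_i + y_{i+1})·c_i = -222, so ȳ = -222 / (6·109) = -37/109.

-37/109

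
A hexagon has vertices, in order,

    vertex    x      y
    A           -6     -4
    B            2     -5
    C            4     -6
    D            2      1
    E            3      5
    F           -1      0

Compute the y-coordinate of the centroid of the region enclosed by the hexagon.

-51/26

Apply the shoelace formula. First the cross-terms c_i = x_i·y_{i+1} − x_{i+1}·y_i:
  38, 8, 16, 7, 5, 4  ⇒  2A = 78, A = 39.
Then Σ (y_i + y_{i+1})·c_i = -459, so ȳ = -459 / (6·39) = -51/26.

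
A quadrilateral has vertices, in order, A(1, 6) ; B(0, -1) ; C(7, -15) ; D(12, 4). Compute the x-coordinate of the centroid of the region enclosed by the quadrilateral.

814/141

Apply the shoelace formula. First the cross-terms c_i = x_i·y_{i+1} − x_{i+1}·y_i:
  -1, 7, 208, 68  ⇒  2A = 282, A = 141.
Then Σ (x_i + x_{i+1})·c_i = 4884, so x̄ = 4884 / (6·141) = 814/141.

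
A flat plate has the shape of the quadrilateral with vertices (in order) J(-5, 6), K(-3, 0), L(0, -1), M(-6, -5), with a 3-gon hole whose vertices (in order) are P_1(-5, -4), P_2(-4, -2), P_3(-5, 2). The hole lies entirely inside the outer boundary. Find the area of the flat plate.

20

Outer boundary:
Σ = (18) + (3) + (-6) + (-61) = -46
Area = |Σ|/2 = 23.
Hole:
Apply the shoelace (surveyor's) formula: 2A = Σ (x_i·y_{i+1} − x_{i+1}·y_i), indices taken mod 3.
Σ = (-6) + (-18) + (30) = 6
Area = |Σ|/2 = 3.
Net area = 23 − 3 = 20.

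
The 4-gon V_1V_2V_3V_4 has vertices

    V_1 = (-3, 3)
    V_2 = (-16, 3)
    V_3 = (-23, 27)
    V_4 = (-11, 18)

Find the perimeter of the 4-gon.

70

|V_1V_2| = √((-13)² + (0)²) = √169 = 13
|V_2V_3| = √((-7)² + (24)²) = √625 = 25
|V_3V_4| = √((12)² + (-9)²) = √225 = 15
|V_4V_1| = √((8)² + (-15)²) = √289 = 17
Perimeter = 13 + 25 + 15 + 17 = 70.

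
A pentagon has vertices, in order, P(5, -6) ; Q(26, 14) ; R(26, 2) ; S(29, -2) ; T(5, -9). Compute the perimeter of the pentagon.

|PQ| = √((21)² + (20)²) = √841 = 29
|QR| = √((0)² + (-12)²) = √144 = 12
|RS| = √((3)² + (-4)²) = √25 = 5
|ST| = √((-24)² + (-7)²) = √625 = 25
|TP| = √((0)² + (3)²) = √9 = 3
Perimeter = 29 + 12 + 5 + 25 + 3 = 74.

74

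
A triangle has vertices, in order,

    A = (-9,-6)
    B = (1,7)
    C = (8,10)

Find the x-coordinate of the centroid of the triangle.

Apply the shoelace formula. First the cross-terms c_i = x_i·y_{i+1} − x_{i+1}·y_i:
  -57, -46, 42  ⇒  2A = -61, A = -30.5.
Then Σ (x_i + x_{i+1})·c_i = 0, so x̄ = 0 / (6·(-30.5)) = 0.

0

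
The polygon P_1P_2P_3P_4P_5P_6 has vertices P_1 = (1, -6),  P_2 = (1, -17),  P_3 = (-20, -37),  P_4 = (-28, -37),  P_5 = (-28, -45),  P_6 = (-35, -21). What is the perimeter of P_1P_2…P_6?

120

|P_1P_2| = √((0)² + (-11)²) = √121 = 11
|P_2P_3| = √((-21)² + (-20)²) = √841 = 29
|P_3P_4| = √((-8)² + (0)²) = √64 = 8
|P_4P_5| = √((0)² + (-8)²) = √64 = 8
|P_5P_6| = √((-7)² + (24)²) = √625 = 25
|P_6P_1| = √((36)² + (15)²) = √1521 = 39
Perimeter = 11 + 29 + 8 + 8 + 25 + 39 = 120.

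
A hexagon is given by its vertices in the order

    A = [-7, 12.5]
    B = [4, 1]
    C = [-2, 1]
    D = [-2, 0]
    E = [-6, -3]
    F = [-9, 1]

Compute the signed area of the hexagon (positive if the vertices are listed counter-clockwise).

Cross-terms: -57, 6, 2, 6, -33, -105.5  ⇒  Σ = -181.5
Signed area = Σ/2 = -90.75 (negative ⇒ clockwise traversal).

-90.75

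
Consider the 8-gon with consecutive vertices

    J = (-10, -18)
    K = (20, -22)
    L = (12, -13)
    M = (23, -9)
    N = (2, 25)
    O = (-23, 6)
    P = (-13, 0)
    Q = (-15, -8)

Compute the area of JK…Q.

1163.5

Apply the shoelace (surveyor's) formula: 2A = Σ (x_i·y_{i+1} − x_{i+1}·y_i), indices taken mod 8.
Σ = (580) + (4) + (191) + (593) + (587) + (78) + (104) + (190) = 2327
Area = |Σ|/2 = 1163.5.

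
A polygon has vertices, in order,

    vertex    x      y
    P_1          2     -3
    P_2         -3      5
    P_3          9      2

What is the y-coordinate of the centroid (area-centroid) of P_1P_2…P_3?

4/3

Apply the shoelace (surveyor's) formula. First the cross-terms c_i = x_i·y_{i+1} − x_{i+1}·y_i:
  1, -51, -31  ⇒  2A = -81, A = -40.5.
Then Σ (y_i + y_{i+1})·c_i = -324, so ȳ = -324 / (6·(-40.5)) = 4/3.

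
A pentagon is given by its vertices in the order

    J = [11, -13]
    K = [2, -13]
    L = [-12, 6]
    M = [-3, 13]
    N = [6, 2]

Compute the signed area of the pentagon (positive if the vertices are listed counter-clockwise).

Apply the shoelace (surveyor's) formula: 2A = Σ (x_i·y_{i+1} − x_{i+1}·y_i), indices taken mod 5.
J→K: (11)(-13) − (2)(-13) = -117
K→L: (2)(6) − (-12)(-13) = -144
L→M: (-12)(13) − (-3)(6) = -138
M→N: (-3)(2) − (6)(13) = -84
N→J: (6)(-13) − (11)(2) = -100
Σ = -583
Signed area = Σ/2 = -291.5 (negative ⇒ clockwise traversal).

-291.5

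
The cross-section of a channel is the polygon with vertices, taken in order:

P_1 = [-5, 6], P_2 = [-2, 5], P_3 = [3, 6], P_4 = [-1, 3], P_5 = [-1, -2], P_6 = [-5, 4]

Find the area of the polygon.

22

Apply Gauss's area formula: 2A = Σ (x_i·y_{i+1} − x_{i+1}·y_i), indices taken mod 6.
P_1→P_2: (-5)(5) − (-2)(6) = -13
P_2→P_3: (-2)(6) − (3)(5) = -27
P_3→P_4: (3)(3) − (-1)(6) = 15
P_4→P_5: (-1)(-2) − (-1)(3) = 5
P_5→P_6: (-1)(4) − (-5)(-2) = -14
P_6→P_1: (-5)(6) − (-5)(4) = -10
Σ = -44
Area = |Σ|/2 = 22.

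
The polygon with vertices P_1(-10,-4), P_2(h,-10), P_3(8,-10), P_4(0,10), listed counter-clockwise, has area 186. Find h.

Write out the shoelace sum; only the two edges meeting at P_2 involve h:
2·Area = [((-10)·(-10) − h·(-4)) + (h·(-10) − 8·(-10))] + 180
       = -6·h + 360 = 372
⇒ h = -2.

-2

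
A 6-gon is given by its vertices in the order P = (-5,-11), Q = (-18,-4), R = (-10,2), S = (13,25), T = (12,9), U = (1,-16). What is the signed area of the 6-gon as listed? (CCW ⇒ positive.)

-502.5

Σ = (-178) + (-76) + (-276) + (-183) + (-201) + (-91) = -1005
Signed area = Σ/2 = -502.5 (negative ⇒ clockwise traversal).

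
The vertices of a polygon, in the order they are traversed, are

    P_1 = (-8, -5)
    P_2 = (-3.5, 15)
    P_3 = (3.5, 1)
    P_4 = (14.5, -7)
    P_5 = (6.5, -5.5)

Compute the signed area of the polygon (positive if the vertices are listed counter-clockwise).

-171.625

Apply Gauss's area formula: 2A = Σ (x_i·y_{i+1} − x_{i+1}·y_i), indices taken mod 5.
P_1→P_2: (-8)(15) − (-3.5)(-5) = -137.5
P_2→P_3: (-3.5)(1) − (3.5)(15) = -56
P_3→P_4: (3.5)(-7) − (14.5)(1) = -39
P_4→P_5: (14.5)(-5.5) − (6.5)(-7) = -34.25
P_5→P_1: (6.5)(-5) − (-8)(-5.5) = -76.5
Σ = -343.25
Signed area = Σ/2 = -171.625 (negative ⇒ clockwise traversal).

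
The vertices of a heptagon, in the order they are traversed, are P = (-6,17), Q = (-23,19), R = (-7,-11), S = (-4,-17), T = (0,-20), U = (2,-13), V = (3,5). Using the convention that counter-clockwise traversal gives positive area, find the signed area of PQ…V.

Apply Gauss's area formula: 2A = Σ (x_i·y_{i+1} − x_{i+1}·y_i), indices taken mod 7.
Σ = (277) + (386) + (75) + (80) + (40) + (49) + (81) = 988
Signed area = Σ/2 = 494 (positive ⇒ counter-clockwise traversal).

494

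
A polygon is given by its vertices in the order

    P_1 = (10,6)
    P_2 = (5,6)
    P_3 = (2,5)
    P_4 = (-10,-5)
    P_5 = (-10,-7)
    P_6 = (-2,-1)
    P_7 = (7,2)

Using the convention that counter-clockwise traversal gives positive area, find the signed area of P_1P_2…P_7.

62

Apply the shoelace formula: 2A = Σ (x_i·y_{i+1} − x_{i+1}·y_i), indices taken mod 7.
Cross-terms: 30, 13, 40, 20, -4, 3, 22  ⇒  Σ = 124
Signed area = Σ/2 = 62 (positive ⇒ counter-clockwise traversal).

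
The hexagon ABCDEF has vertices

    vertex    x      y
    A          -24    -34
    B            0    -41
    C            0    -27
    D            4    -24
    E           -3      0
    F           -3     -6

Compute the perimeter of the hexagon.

|AB| = √((24)² + (-7)²) = √625 = 25
|BC| = √((0)² + (14)²) = √196 = 14
|CD| = √((4)² + (3)²) = √25 = 5
|DE| = √((-7)² + (24)²) = √625 = 25
|EF| = √((0)² + (-6)²) = √36 = 6
|FA| = √((-21)² + (-28)²) = √1225 = 35
Perimeter = 25 + 14 + 5 + 25 + 6 + 35 = 110.

110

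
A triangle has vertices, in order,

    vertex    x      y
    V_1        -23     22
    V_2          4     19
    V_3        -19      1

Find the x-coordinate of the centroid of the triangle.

-38/3

Apply the shoelace (surveyor's) formula. First the cross-terms c_i = x_i·y_{i+1} − x_{i+1}·y_i:
  -525, 365, -395  ⇒  2A = -555, A = -277.5.
Then Σ (x_i + x_{i+1})·c_i = 21090, so x̄ = 21090 / (6·(-277.5)) = -38/3.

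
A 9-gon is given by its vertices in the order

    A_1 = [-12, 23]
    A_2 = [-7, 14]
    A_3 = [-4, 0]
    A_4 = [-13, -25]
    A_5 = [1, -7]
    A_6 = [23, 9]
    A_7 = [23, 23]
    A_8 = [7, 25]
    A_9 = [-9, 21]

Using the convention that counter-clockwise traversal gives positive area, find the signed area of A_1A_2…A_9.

794

Apply Gauss's area formula: 2A = Σ (x_i·y_{i+1} − x_{i+1}·y_i), indices taken mod 9.
A_1→A_2: (-12)(14) − (-7)(23) = -7
A_2→A_3: (-7)(0) − (-4)(14) = 56
A_3→A_4: (-4)(-25) − (-13)(0) = 100
A_4→A_5: (-13)(-7) − (1)(-25) = 116
A_5→A_6: (1)(9) − (23)(-7) = 170
A_6→A_7: (23)(23) − (23)(9) = 322
A_7→A_8: (23)(25) − (7)(23) = 414
A_8→A_9: (7)(21) − (-9)(25) = 372
A_9→A_1: (-9)(23) − (-12)(21) = 45
Σ = 1588
Signed area = Σ/2 = 794 (positive ⇒ counter-clockwise traversal).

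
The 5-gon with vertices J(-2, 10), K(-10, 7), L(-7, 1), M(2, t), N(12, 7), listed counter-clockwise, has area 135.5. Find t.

0

Write out the shoelace sum; only the two edges meeting at M involve t:
2·Area = [((-7)·t − 2·1) + (2·7 − 12·t)] + 259
       = -19·t + 271 = 271
⇒ t = 0.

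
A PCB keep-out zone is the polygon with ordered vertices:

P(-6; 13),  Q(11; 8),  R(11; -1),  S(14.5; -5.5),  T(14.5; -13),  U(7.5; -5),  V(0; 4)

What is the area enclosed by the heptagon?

182.875

Apply the shoelace (surveyor's) formula: 2A = Σ (x_i·y_{i+1} − x_{i+1}·y_i), indices taken mod 7.
Σ = (-191) + (-99) + (-46) + (-108.75) + (25) + (30) + (24) = -365.75
Area = |Σ|/2 = 182.875.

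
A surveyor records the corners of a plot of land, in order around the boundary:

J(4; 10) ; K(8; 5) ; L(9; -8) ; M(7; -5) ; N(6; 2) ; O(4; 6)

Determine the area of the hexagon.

35

Cross-terms: -60, -109, 11, 44, 28, 16  ⇒  Σ = -70
Area = |Σ|/2 = 35.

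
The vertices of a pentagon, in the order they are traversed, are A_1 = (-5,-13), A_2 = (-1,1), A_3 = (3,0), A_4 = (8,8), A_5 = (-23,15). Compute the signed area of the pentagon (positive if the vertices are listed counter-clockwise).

Apply Gauss's area formula: 2A = Σ (x_i·y_{i+1} − x_{i+1}·y_i), indices taken mod 5.
Σ = (-18) + (-3) + (24) + (304) + (374) = 681
Signed area = Σ/2 = 340.5 (positive ⇒ counter-clockwise traversal).

340.5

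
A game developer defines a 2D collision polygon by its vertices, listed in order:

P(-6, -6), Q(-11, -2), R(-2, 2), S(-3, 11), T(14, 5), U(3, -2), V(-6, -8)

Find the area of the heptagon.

178

P→Q: (-6)(-2) − (-11)(-6) = -54
Q→R: (-11)(2) − (-2)(-2) = -26
R→S: (-2)(11) − (-3)(2) = -16
S→T: (-3)(5) − (14)(11) = -169
T→U: (14)(-2) − (3)(5) = -43
U→V: (3)(-8) − (-6)(-2) = -36
V→P: (-6)(-6) − (-6)(-8) = -12
Σ = -356
Area = |Σ|/2 = 178.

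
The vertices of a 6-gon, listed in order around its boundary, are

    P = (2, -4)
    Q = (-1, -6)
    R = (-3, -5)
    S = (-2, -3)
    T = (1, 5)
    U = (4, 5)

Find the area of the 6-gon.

39

Cross-terms: -16, -13, -1, -7, -15, -26  ⇒  Σ = -78
Area = |Σ|/2 = 39.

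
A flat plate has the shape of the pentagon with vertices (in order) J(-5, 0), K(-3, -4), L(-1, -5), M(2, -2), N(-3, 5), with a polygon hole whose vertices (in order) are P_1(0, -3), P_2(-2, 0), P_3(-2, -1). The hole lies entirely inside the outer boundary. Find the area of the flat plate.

Outer boundary:
Σ = (20) + (11) + (12) + (4) + (25) = 72
Area = |Σ|/2 = 36.
Hole:
Apply Gauss's area formula: 2A = Σ (x_i·y_{i+1} − x_{i+1}·y_i), indices taken mod 3.
Cross-terms: -6, 2, 6  ⇒  Σ = 2
Area = |Σ|/2 = 1.
Net area = 36 − 1 = 35.

35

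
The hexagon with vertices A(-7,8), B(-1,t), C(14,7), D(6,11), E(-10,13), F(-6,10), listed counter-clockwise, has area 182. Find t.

-3

The doubled signed area Σ (x_i y_{i+1} − x_{i+1} y_i) is linear in t.
With t=0 it equals 301; the coefficient of t is -21 (from the two edges through B).
So -21·t + 301 = 2·182 = 364 ⇒ t = -3.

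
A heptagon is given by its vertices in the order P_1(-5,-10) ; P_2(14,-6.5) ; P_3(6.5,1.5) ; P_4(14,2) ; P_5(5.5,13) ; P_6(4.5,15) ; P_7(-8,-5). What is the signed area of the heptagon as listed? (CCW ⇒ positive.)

287.625

Apply the shoelace (surveyor's) formula: 2A = Σ (x_i·y_{i+1} − x_{i+1}·y_i), indices taken mod 7.
Σ = (172.5) + (63.25) + (-8) + (171) + (24) + (97.5) + (55) = 575.25
Signed area = Σ/2 = 287.625 (positive ⇒ counter-clockwise traversal).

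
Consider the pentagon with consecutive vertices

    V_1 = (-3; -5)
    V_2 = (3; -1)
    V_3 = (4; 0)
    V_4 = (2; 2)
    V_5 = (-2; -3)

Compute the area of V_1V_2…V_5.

14.5

Apply the surveyor's formula: 2A = Σ (x_i·y_{i+1} − x_{i+1}·y_i), indices taken mod 5.
Cross-terms: 18, 4, 8, -2, 1  ⇒  Σ = 29
Area = |Σ|/2 = 14.5.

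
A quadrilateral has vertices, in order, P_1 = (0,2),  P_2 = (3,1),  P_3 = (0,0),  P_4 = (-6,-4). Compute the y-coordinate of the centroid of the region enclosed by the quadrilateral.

-1/9

Apply the surveyor's formula. First the cross-terms c_i = x_i·y_{i+1} − x_{i+1}·y_i:
  -6, 0, 0, -12  ⇒  2A = -18, A = -9.
Then Σ (y_i + y_{i+1})·c_i = 6, so ȳ = 6 / (6·(-9)) = -1/9.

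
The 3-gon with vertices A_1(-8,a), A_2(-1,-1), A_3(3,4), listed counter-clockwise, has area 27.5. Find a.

The doubled signed area Σ (x_i y_{i+1} − x_{i+1} y_i) is linear in a.
With a=0 it equals 39; the coefficient of a is 4 (from the two edges through A_1).
So 4·a + 39 = 2·27.5 = 55 ⇒ a = 4.

4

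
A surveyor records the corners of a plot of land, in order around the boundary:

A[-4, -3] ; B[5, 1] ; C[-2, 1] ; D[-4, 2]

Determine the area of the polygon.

19

Apply Gauss's area formula: 2A = Σ (x_i·y_{i+1} − x_{i+1}·y_i), indices taken mod 4.
Σ = (11) + (7) + (0) + (20) = 38
Area = |Σ|/2 = 19.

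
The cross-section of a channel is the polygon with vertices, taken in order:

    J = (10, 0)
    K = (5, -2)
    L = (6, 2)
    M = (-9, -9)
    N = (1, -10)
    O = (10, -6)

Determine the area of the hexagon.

Apply the surveyor's formula: 2A = Σ (x_i·y_{i+1} − x_{i+1}·y_i), indices taken mod 6.
J→K: (10)(-2) − (5)(0) = -20
K→L: (5)(2) − (6)(-2) = 22
L→M: (6)(-9) − (-9)(2) = -36
M→N: (-9)(-10) − (1)(-9) = 99
N→O: (1)(-6) − (10)(-10) = 94
O→J: (10)(0) − (10)(-6) = 60
Σ = 219
Area = |Σ|/2 = 109.5.

109.5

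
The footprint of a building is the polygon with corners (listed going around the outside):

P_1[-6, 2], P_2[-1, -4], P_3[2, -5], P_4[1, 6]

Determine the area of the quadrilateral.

47

Σ = (26) + (13) + (17) + (38) = 94
Area = |Σ|/2 = 47.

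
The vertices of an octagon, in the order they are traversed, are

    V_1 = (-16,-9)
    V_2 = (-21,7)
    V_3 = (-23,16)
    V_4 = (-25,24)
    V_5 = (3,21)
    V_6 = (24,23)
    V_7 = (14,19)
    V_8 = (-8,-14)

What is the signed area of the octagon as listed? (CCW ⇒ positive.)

-861

Apply the shoelace formula: 2A = Σ (x_i·y_{i+1} − x_{i+1}·y_i), indices taken mod 8.
Cross-terms: -301, -175, -152, -597, -435, 134, -44, -152  ⇒  Σ = -1722
Signed area = Σ/2 = -861 (negative ⇒ clockwise traversal).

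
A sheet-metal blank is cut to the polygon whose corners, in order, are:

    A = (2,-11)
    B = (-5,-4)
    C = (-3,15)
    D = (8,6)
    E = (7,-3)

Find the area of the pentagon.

Apply Gauss's area formula: 2A = Σ (x_i·y_{i+1} − x_{i+1}·y_i), indices taken mod 5.
Σ = (-63) + (-87) + (-138) + (-66) + (-71) = -425
Area = |Σ|/2 = 212.5.

212.5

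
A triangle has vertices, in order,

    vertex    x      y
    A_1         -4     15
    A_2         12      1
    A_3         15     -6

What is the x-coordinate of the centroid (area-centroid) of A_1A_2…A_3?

Apply the shoelace formula. First the cross-terms c_i = x_i·y_{i+1} − x_{i+1}·y_i:
  -184, -87, 201  ⇒  2A = -70, A = -35.
Then Σ (x_i + x_{i+1})·c_i = -1610, so x̄ = -1610 / (6·(-35)) = 23/3.

23/3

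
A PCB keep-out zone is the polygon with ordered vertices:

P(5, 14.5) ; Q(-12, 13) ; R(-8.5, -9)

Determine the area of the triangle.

Apply Gauss's area formula: 2A = Σ (x_i·y_{i+1} − x_{i+1}·y_i), indices taken mod 3.
Σ = (239) + (218.5) + (-78.25) = 379.25
Area = |Σ|/2 = 189.625.

189.625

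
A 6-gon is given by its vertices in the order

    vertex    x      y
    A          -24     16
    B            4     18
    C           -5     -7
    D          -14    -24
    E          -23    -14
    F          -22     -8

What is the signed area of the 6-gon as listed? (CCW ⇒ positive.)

-718

Apply the shoelace formula: 2A = Σ (x_i·y_{i+1} − x_{i+1}·y_i), indices taken mod 6.
Cross-terms: -496, 62, 22, -356, -124, -544  ⇒  Σ = -1436
Signed area = Σ/2 = -718 (negative ⇒ clockwise traversal).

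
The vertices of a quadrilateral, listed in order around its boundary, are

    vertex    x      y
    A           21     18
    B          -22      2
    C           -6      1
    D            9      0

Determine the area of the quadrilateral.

290.5

Apply Gauss's area formula: 2A = Σ (x_i·y_{i+1} − x_{i+1}·y_i), indices taken mod 4.
Σ = (438) + (-10) + (-9) + (162) = 581
Area = |Σ|/2 = 290.5.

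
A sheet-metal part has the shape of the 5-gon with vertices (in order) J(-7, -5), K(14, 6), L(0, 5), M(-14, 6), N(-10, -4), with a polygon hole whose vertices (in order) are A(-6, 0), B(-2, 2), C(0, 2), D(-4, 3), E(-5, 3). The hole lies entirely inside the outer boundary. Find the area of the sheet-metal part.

Outer boundary:
J→K: (-7)(6) − (14)(-5) = 28
K→L: (14)(5) − (0)(6) = 70
L→M: (0)(6) − (-14)(5) = 70
M→N: (-14)(-4) − (-10)(6) = 116
N→J: (-10)(-5) − (-7)(-4) = 22
Σ = 306
Area = |Σ|/2 = 153.
Hole:
Σ = (-12) + (-4) + (8) + (3) + (18) = 13
Area = |Σ|/2 = 6.5.
Net area = 153 − 6.5 = 146.5.

146.5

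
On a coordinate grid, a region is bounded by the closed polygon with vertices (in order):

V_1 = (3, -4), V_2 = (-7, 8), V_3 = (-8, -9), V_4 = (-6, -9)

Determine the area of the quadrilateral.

96

Apply the shoelace formula: 2A = Σ (x_i·y_{i+1} − x_{i+1}·y_i), indices taken mod 4.
Σ = (-4) + (127) + (18) + (51) = 192
Area = |Σ|/2 = 96.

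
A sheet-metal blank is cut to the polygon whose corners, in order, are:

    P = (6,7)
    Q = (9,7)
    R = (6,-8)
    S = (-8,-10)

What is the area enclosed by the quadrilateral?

127.5

Σ = (-21) + (-114) + (-124) + (4) = -255
Area = |Σ|/2 = 127.5.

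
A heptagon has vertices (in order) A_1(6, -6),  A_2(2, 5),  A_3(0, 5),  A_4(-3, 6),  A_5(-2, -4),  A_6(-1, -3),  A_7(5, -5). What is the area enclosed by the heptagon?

56.5

Apply the surveyor's formula: 2A = Σ (x_i·y_{i+1} − x_{i+1}·y_i), indices taken mod 7.
Σ = (42) + (10) + (15) + (24) + (2) + (20) + (0) = 113
Area = |Σ|/2 = 56.5.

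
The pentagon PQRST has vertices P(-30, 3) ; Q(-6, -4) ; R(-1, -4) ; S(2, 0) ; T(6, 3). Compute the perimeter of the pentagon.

76

|PQ| = √((24)² + (-7)²) = √625 = 25
|QR| = √((5)² + (0)²) = √25 = 5
|RS| = √((3)² + (4)²) = √25 = 5
|ST| = √((4)² + (3)²) = √25 = 5
|TP| = √((-36)² + (0)²) = √1296 = 36
Perimeter = 25 + 5 + 5 + 5 + 36 = 76.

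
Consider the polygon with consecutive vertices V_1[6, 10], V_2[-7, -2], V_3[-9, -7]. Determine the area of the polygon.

20.5

Apply the surveyor's formula: 2A = Σ (x_i·y_{i+1} − x_{i+1}·y_i), indices taken mod 3.
V_1→V_2: (6)(-2) − (-7)(10) = 58
V_2→V_3: (-7)(-7) − (-9)(-2) = 31
V_3→V_1: (-9)(10) − (6)(-7) = -48
Σ = 41
Area = |Σ|/2 = 20.5.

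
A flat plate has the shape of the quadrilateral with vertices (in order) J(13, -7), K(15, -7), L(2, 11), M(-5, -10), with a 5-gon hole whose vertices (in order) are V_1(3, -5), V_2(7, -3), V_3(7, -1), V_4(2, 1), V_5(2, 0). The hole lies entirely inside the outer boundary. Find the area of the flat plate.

Outer boundary:
Apply the shoelace (surveyor's) formula: 2A = Σ (x_i·y_{i+1} − x_{i+1}·y_i), indices taken mod 4.
J→K: (13)(-7) − (15)(-7) = 14
K→L: (15)(11) − (2)(-7) = 179
L→M: (2)(-10) − (-5)(11) = 35
M→J: (-5)(-7) − (13)(-10) = 165
Σ = 393
Area = |Σ|/2 = 196.5.
Hole:
Σ = (26) + (14) + (9) + (-2) + (-10) = 37
Area = |Σ|/2 = 18.5.
Net area = 196.5 − 18.5 = 178.

178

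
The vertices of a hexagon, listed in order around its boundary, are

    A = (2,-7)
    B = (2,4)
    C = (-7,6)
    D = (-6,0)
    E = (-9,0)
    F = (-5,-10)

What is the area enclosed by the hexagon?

121.5

Apply Gauss's area formula: 2A = Σ (x_i·y_{i+1} − x_{i+1}·y_i), indices taken mod 6.
Cross-terms: 22, 40, 36, 0, 90, 55  ⇒  Σ = 243
Area = |Σ|/2 = 121.5.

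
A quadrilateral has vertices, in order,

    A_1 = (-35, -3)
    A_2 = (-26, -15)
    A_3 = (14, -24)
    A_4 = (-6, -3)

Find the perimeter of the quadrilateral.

|A_1A_2| = √((9)² + (-12)²) = √225 = 15
|A_2A_3| = √((40)² + (-9)²) = √1681 = 41
|A_3A_4| = √((-20)² + (21)²) = √841 = 29
|A_4A_1| = √((-29)² + (0)²) = √841 = 29
Perimeter = 15 + 41 + 29 + 29 = 114.

114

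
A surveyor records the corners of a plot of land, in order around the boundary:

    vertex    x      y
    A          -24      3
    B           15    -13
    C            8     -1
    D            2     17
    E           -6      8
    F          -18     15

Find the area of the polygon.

Apply the shoelace (surveyor's) formula: 2A = Σ (x_i·y_{i+1} − x_{i+1}·y_i), indices taken mod 6.
Σ = (267) + (89) + (138) + (118) + (54) + (306) = 972
Area = |Σ|/2 = 486.

486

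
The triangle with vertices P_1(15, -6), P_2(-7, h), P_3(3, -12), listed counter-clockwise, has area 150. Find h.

The doubled signed area Σ (x_i y_{i+1} − x_{i+1} y_i) is linear in h.
With h=0 it equals 204; the coefficient of h is 12 (from the two edges through P_2).
So 12·h + 204 = 2·150 = 300 ⇒ h = 8.

8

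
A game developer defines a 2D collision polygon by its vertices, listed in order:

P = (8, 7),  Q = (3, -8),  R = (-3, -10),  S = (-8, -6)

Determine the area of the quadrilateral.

104.5

Σ = (-85) + (-54) + (-62) + (-8) = -209
Area = |Σ|/2 = 104.5.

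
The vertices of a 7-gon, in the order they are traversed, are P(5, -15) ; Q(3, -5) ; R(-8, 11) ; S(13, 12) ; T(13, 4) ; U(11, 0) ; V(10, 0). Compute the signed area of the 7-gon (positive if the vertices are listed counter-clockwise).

Σ = (20) + (-7) + (-239) + (-104) + (-44) + (0) + (-150) = -524
Signed area = Σ/2 = -262 (negative ⇒ clockwise traversal).

-262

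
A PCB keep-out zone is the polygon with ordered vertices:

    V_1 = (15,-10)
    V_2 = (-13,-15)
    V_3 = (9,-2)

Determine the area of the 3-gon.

Apply Gauss's area formula: 2A = Σ (x_i·y_{i+1} − x_{i+1}·y_i), indices taken mod 3.
Cross-terms: -355, 161, -60  ⇒  Σ = -254
Area = |Σ|/2 = 127.

127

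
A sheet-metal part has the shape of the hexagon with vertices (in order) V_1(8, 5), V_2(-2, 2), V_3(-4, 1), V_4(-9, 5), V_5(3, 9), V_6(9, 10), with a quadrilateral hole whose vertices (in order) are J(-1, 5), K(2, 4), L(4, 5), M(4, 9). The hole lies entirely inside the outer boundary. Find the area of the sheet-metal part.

Outer boundary:
Apply Gauss's area formula: 2A = Σ (x_i·y_{i+1} − x_{i+1}·y_i), indices taken mod 6.
Cross-terms: 26, 6, -11, -96, -51, -35  ⇒  Σ = -161
Area = |Σ|/2 = 80.5.
Hole:
J→K: (-1)(4) − (2)(5) = -14
K→L: (2)(5) − (4)(4) = -6
L→M: (4)(9) − (4)(5) = 16
M→J: (4)(5) − (-1)(9) = 29
Σ = 25
Area = |Σ|/2 = 12.5.
Net area = 80.5 − 12.5 = 68.

68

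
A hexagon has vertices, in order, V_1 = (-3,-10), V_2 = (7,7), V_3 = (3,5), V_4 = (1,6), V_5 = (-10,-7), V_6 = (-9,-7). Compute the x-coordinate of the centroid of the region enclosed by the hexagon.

-70/41

Apply Gauss's area formula. First the cross-terms c_i = x_i·y_{i+1} − x_{i+1}·y_i:
  49, 14, 13, 53, 7, 69  ⇒  2A = 205, A = 102.5.
Then Σ (x_i + x_{i+1})·c_i = -1050, so x̄ = -1050 / (6·102.5) = -70/41.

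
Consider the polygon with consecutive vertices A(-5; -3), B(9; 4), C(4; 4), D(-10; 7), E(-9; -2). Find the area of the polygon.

Apply the shoelace formula: 2A = Σ (x_i·y_{i+1} − x_{i+1}·y_i), indices taken mod 5.
Σ = (7) + (20) + (68) + (83) + (17) = 195
Area = |Σ|/2 = 97.5.

97.5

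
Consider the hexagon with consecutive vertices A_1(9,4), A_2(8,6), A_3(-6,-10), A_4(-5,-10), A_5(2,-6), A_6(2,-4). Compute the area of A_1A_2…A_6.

Apply Gauss's area formula: 2A = Σ (x_i·y_{i+1} − x_{i+1}·y_i), indices taken mod 6.
Σ = (22) + (-44) + (10) + (50) + (4) + (44) = 86
Area = |Σ|/2 = 43.

43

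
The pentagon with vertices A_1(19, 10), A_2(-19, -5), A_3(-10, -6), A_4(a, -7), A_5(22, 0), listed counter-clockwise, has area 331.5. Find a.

The doubled signed area Σ (x_i y_{i+1} − x_{i+1} y_i) is linear in a.
With a=0 it equals 603; the coefficient of a is 6 (from the two edges through A_4).
So 6·a + 603 = 2·331.5 = 663 ⇒ a = 10.

10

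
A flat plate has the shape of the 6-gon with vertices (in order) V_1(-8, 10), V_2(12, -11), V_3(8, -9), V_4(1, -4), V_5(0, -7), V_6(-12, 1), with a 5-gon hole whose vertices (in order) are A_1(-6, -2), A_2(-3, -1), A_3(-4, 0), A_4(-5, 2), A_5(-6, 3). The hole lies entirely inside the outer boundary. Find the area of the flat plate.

Outer boundary:
Apply Gauss's area formula: 2A = Σ (x_i·y_{i+1} − x_{i+1}·y_i), indices taken mod 6.
Σ = (-32) + (-20) + (-23) + (-7) + (-84) + (-112) = -278
Area = |Σ|/2 = 139.
Hole:
Cross-terms: 0, -4, -8, -3, 30  ⇒  Σ = 15
Area = |Σ|/2 = 7.5.
Net area = 139 − 7.5 = 131.5.

131.5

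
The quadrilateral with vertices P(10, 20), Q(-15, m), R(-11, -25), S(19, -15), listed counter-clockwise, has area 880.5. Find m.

-4

The doubled signed area Σ (x_i y_{i+1} − x_{i+1} y_i) is linear in m.
With m=0 it equals 1845; the coefficient of m is 21 (from the two edges through Q).
So 21·m + 1845 = 2·880.5 = 1761 ⇒ m = -4.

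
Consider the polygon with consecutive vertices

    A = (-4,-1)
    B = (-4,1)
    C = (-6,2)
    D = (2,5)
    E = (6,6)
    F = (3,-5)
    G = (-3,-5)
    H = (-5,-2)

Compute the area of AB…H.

Apply the shoelace formula: 2A = Σ (x_i·y_{i+1} − x_{i+1}·y_i), indices taken mod 8.
Σ = (-8) + (-2) + (-34) + (-18) + (-48) + (-30) + (-19) + (-3) = -162
Area = |Σ|/2 = 81.

81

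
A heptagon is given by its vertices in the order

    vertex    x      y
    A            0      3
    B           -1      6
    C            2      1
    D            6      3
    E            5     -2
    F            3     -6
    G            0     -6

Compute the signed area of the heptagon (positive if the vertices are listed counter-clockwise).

Apply the shoelace (surveyor's) formula: 2A = Σ (x_i·y_{i+1} − x_{i+1}·y_i), indices taken mod 7.
A→B: (0)(6) − (-1)(3) = 3
B→C: (-1)(1) − (2)(6) = -13
C→D: (2)(3) − (6)(1) = 0
D→E: (6)(-2) − (5)(3) = -27
E→F: (5)(-6) − (3)(-2) = -24
F→G: (3)(-6) − (0)(-6) = -18
G→A: (0)(3) − (0)(-6) = 0
Σ = -79
Signed area = Σ/2 = -39.5 (negative ⇒ clockwise traversal).

-39.5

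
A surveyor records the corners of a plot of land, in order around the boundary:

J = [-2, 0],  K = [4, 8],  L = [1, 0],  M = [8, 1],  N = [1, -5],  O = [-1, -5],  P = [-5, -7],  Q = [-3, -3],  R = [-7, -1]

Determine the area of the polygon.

Apply Gauss's area formula: 2A = Σ (x_i·y_{i+1} − x_{i+1}·y_i), indices taken mod 9.
Σ = (-16) + (-8) + (1) + (-41) + (-10) + (-18) + (-6) + (-18) + (-2) = -118
Area = |Σ|/2 = 59.

59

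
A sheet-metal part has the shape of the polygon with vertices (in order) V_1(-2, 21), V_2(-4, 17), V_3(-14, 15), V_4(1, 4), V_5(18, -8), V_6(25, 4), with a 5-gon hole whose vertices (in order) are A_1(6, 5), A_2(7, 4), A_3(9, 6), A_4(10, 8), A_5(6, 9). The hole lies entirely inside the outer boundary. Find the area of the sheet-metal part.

428.5

Outer boundary:
Σ = (50) + (178) + (-71) + (-80) + (272) + (533) = 882
Area = |Σ|/2 = 441.
Hole:
Apply Gauss's area formula: 2A = Σ (x_i·y_{i+1} − x_{i+1}·y_i), indices taken mod 5.
A_1→A_2: (6)(4) − (7)(5) = -11
A_2→A_3: (7)(6) − (9)(4) = 6
A_3→A_4: (9)(8) − (10)(6) = 12
A_4→A_5: (10)(9) − (6)(8) = 42
A_5→A_1: (6)(5) − (6)(9) = -24
Σ = 25
Area = |Σ|/2 = 12.5.
Net area = 441 − 12.5 = 428.5.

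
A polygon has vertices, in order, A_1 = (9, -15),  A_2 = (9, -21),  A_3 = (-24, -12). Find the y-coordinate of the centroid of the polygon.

-16

Apply Gauss's area formula. First the cross-terms c_i = x_i·y_{i+1} − x_{i+1}·y_i:
  -54, -612, 468  ⇒  2A = -198, A = -99.
Then Σ (y_i + y_{i+1})·c_i = 9504, so ȳ = 9504 / (6·(-99)) = -16.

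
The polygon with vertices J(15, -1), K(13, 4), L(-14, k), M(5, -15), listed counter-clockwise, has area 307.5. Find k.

The doubled signed area Σ (x_i y_{i+1} − x_{i+1} y_i) is linear in k.
With k=0 it equals 559; the coefficient of k is 8 (from the two edges through L).
So 8·k + 559 = 2·307.5 = 615 ⇒ k = 7.

7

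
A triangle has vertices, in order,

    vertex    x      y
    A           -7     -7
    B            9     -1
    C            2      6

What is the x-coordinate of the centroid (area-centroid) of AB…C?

Apply Gauss's area formula. First the cross-terms c_i = x_i·y_{i+1} − x_{i+1}·y_i:
  70, 56, 28  ⇒  2A = 154, A = 77.
Then Σ (x_i + x_{i+1})·c_i = 616, so x̄ = 616 / (6·77) = 4/3.

4/3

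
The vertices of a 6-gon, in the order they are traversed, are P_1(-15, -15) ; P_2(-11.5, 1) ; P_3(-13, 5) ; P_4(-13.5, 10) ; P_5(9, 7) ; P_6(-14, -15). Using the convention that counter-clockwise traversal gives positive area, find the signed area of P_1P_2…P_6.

-265.5

P_1→P_2: (-15)(1) − (-11.5)(-15) = -187.5
P_2→P_3: (-11.5)(5) − (-13)(1) = -44.5
P_3→P_4: (-13)(10) − (-13.5)(5) = -62.5
P_4→P_5: (-13.5)(7) − (9)(10) = -184.5
P_5→P_6: (9)(-15) − (-14)(7) = -37
P_6→P_1: (-14)(-15) − (-15)(-15) = -15
Σ = -531
Signed area = Σ/2 = -265.5 (negative ⇒ clockwise traversal).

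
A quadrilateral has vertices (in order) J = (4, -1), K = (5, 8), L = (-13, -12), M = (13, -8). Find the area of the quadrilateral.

Apply the shoelace (surveyor's) formula: 2A = Σ (x_i·y_{i+1} − x_{i+1}·y_i), indices taken mod 4.
Σ = (37) + (44) + (260) + (19) = 360
Area = |Σ|/2 = 180.

180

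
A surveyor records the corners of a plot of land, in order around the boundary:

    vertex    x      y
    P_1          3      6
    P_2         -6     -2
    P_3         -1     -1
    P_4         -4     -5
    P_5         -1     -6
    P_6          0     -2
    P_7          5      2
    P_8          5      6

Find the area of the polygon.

Σ = (30) + (4) + (1) + (19) + (2) + (10) + (20) + (12) = 98
Area = |Σ|/2 = 49.

49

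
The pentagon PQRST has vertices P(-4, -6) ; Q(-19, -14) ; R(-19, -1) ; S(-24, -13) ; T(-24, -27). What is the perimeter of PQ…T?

86

|PQ| = √((-15)² + (-8)²) = √289 = 17
|QR| = √((0)² + (13)²) = √169 = 13
|RS| = √((-5)² + (-12)²) = √169 = 13
|ST| = √((0)² + (-14)²) = √196 = 14
|TP| = √((20)² + (21)²) = √841 = 29
Perimeter = 17 + 13 + 13 + 14 + 29 = 86.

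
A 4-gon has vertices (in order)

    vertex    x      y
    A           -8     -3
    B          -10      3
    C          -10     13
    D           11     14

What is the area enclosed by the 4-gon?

Apply the surveyor's formula: 2A = Σ (x_i·y_{i+1} − x_{i+1}·y_i), indices taken mod 4.
Cross-terms: -54, -100, -283, 79  ⇒  Σ = -358
Area = |Σ|/2 = 179.

179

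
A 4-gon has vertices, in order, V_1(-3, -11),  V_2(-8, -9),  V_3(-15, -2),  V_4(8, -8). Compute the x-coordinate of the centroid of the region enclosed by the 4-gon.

Apply the surveyor's formula. First the cross-terms c_i = x_i·y_{i+1} − x_{i+1}·y_i:
  -61, -119, 136, -112  ⇒  2A = -156, A = -78.
Then Σ (x_i + x_{i+1})·c_i = 1896, so x̄ = 1896 / (6·(-78)) = -158/39.

-158/39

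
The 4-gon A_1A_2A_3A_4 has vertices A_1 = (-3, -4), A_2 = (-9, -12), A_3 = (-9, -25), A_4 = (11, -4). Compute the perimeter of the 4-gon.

66

|A_1A_2| = √((-6)² + (-8)²) = √100 = 10
|A_2A_3| = √((0)² + (-13)²) = √169 = 13
|A_3A_4| = √((20)² + (21)²) = √841 = 29
|A_4A_1| = √((-14)² + (0)²) = √196 = 14
Perimeter = 10 + 13 + 29 + 14 = 66.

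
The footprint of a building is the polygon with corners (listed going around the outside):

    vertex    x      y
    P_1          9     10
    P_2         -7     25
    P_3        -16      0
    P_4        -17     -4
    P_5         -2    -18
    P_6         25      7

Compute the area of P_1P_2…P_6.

840

Apply the shoelace formula: 2A = Σ (x_i·y_{i+1} − x_{i+1}·y_i), indices taken mod 6.
Σ = (295) + (400) + (64) + (298) + (436) + (187) = 1680
Area = |Σ|/2 = 840.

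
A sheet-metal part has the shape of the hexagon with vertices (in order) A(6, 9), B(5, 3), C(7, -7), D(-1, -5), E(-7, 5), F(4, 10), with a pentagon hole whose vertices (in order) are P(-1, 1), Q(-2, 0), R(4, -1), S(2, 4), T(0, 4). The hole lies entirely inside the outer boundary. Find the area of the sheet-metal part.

Outer boundary:
Apply Gauss's area formula: 2A = Σ (x_i·y_{i+1} − x_{i+1}·y_i), indices taken mod 6.
A→B: (6)(3) − (5)(9) = -27
B→C: (5)(-7) − (7)(3) = -56
C→D: (7)(-5) − (-1)(-7) = -42
D→E: (-1)(5) − (-7)(-5) = -40
E→F: (-7)(10) − (4)(5) = -90
F→A: (4)(9) − (6)(10) = -24
Σ = -279
Area = |Σ|/2 = 139.5.
Hole:
Σ = (2) + (2) + (18) + (8) + (4) = 34
Area = |Σ|/2 = 17.
Net area = 139.5 − 17 = 122.5.

122.5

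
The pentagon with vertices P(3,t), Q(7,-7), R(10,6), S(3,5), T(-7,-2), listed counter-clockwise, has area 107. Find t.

-4

Write out the shoelace sum; only the two edges meeting at P involve t:
2·Area = [((-7)·t − 3·(-2)) + (3·(-7) − 7·t)] + 173
       = -14·t + 158 = 214
⇒ t = -4.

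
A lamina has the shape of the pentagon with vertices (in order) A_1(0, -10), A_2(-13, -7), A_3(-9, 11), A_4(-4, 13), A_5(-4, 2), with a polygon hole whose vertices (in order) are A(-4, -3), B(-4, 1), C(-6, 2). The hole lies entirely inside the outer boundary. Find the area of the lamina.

158.5

Outer boundary:
Apply the shoelace formula: 2A = Σ (x_i·y_{i+1} − x_{i+1}·y_i), indices taken mod 5.
A_1→A_2: (0)(-7) − (-13)(-10) = -130
A_2→A_3: (-13)(11) − (-9)(-7) = -206
A_3→A_4: (-9)(13) − (-4)(11) = -73
A_4→A_5: (-4)(2) − (-4)(13) = 44
A_5→A_1: (-4)(-10) − (0)(2) = 40
Σ = -325
Area = |Σ|/2 = 162.5.
Hole:
Σ = (-16) + (-2) + (26) = 8
Area = |Σ|/2 = 4.
Net area = 162.5 − 4 = 158.5.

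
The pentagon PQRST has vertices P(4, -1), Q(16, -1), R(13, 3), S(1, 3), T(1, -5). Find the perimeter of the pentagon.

42

|PQ| = √((12)² + (0)²) = √144 = 12
|QR| = √((-3)² + (4)²) = √25 = 5
|RS| = √((-12)² + (0)²) = √144 = 12
|ST| = √((0)² + (-8)²) = √64 = 8
|TP| = √((3)² + (4)²) = √25 = 5
Perimeter = 12 + 5 + 12 + 8 + 5 = 42.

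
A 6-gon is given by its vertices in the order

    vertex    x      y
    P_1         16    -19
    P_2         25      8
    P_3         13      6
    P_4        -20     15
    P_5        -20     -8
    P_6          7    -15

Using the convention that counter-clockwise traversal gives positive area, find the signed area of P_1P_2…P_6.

943.5

P_1→P_2: (16)(8) − (25)(-19) = 603
P_2→P_3: (25)(6) − (13)(8) = 46
P_3→P_4: (13)(15) − (-20)(6) = 315
P_4→P_5: (-20)(-8) − (-20)(15) = 460
P_5→P_6: (-20)(-15) − (7)(-8) = 356
P_6→P_1: (7)(-19) − (16)(-15) = 107
Σ = 1887
Signed area = Σ/2 = 943.5 (positive ⇒ counter-clockwise traversal).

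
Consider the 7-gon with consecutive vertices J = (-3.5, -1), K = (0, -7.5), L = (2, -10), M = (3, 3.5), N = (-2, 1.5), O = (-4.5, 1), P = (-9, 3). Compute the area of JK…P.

Apply the surveyor's formula: 2A = Σ (x_i·y_{i+1} − x_{i+1}·y_i), indices taken mod 7.
Cross-terms: 26.25, 15, 37, 11.5, 4.75, -4.5, 19.5  ⇒  Σ = 109.5
Area = |Σ|/2 = 54.75.

54.75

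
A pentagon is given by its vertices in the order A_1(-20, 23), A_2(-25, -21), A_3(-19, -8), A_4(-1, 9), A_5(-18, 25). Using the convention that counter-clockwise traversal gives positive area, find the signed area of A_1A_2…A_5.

420

Apply the shoelace (surveyor's) formula: 2A = Σ (x_i·y_{i+1} − x_{i+1}·y_i), indices taken mod 5.
Σ = (995) + (-199) + (-179) + (137) + (86) = 840
Signed area = Σ/2 = 420 (positive ⇒ counter-clockwise traversal).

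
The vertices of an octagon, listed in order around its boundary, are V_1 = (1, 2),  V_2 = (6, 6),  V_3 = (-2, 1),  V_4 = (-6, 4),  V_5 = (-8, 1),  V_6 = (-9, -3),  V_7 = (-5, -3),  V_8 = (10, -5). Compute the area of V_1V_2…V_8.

80.5

Apply the shoelace formula: 2A = Σ (x_i·y_{i+1} − x_{i+1}·y_i), indices taken mod 8.
Cross-terms: -6, 18, -2, 26, 33, 12, 55, 25  ⇒  Σ = 161
Area = |Σ|/2 = 80.5.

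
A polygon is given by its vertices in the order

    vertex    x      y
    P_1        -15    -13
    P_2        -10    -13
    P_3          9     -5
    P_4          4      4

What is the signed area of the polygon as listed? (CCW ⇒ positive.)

148

Apply the shoelace (surveyor's) formula: 2A = Σ (x_i·y_{i+1} − x_{i+1}·y_i), indices taken mod 4.
Cross-terms: 65, 167, 56, 8  ⇒  Σ = 296
Signed area = Σ/2 = 148 (positive ⇒ counter-clockwise traversal).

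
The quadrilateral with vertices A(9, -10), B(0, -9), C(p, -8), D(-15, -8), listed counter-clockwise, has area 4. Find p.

-13

The doubled signed area Σ (x_i y_{i+1} − x_{i+1} y_i) is linear in p.
With p=0 it equals 21; the coefficient of p is 1 (from the two edges through C).
So 1·p + 21 = 2·4 = 8 ⇒ p = -13.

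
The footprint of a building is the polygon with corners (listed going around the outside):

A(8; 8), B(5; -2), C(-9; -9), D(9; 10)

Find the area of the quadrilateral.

Σ = (-56) + (-63) + (-9) + (-8) = -136
Area = |Σ|/2 = 68.

68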